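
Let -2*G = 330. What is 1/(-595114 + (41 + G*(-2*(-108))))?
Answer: -1/630713 ≈ -1.5855e-6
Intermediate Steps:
G = -165 (G = -½*330 = -165)
1/(-595114 + (41 + G*(-2*(-108)))) = 1/(-595114 + (41 - (-330)*(-108))) = 1/(-595114 + (41 - 165*216)) = 1/(-595114 + (41 - 35640)) = 1/(-595114 - 35599) = 1/(-630713) = -1/630713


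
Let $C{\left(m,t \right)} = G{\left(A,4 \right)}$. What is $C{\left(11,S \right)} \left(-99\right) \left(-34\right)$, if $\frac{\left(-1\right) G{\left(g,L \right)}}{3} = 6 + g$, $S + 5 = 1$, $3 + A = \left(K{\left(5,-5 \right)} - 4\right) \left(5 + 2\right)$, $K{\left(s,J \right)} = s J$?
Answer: $2019600$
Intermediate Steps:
$K{\left(s,J \right)} = J s$
$A = -206$ ($A = -3 + \left(\left(-5\right) 5 - 4\right) \left(5 + 2\right) = -3 + \left(-25 - 4\right) 7 = -3 - 203 = -206$)
$S = -4$ ($S = -5 + 1 = -4$)
$G{\left(g,L \right)} = -18 - 3 g$ ($G{\left(g,L \right)} = - 3 \left(6 + g\right) = -18 - 3 g$)
$C{\left(m,t \right)} = 600$ ($C{\left(m,t \right)} = -18 - -618 = -18 + 618 = 600$)
$C{\left(11,S \right)} \left(-99\right) \left(-34\right) = 600 \left(-99\right) \left(-34\right) = \left(-59400\right) \left(-34\right) = 2019600$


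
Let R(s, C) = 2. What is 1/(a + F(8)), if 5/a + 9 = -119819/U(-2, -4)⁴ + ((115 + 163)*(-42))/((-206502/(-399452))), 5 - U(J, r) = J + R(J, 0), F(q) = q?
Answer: 490150901148/3921099656059 ≈ 0.12500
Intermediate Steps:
U(J, r) = 3 - J (U(J, r) = 5 - (J + 2) = 5 - (2 + J) = 5 + (-2 - J) = 3 - J)
a = -107553125/490150901148 (a = 5/(-9 + (-119819/(3 - 1*(-2))⁴ + ((115 + 163)*(-42))/((-206502/(-399452))))) = 5/(-9 + (-119819/(3 + 2)⁴ + (278*(-42))/((-206502*(-1/399452))))) = 5/(-9 + (-119819/(5⁴) - 11676/103251/199726)) = 5/(-9 + (-119819/625 - 11676*199726/103251)) = 5/(-9 + (-119819*1/625 - 777333592/34417)) = 5/(-9 + (-119819/625 - 777333592/34417)) = 5/(-9 - 489957305523/21510625) = 5/(-490150901148/21510625) = 5*(-21510625/490150901148) = -107553125/490150901148 ≈ -0.00021943)
1/(a + F(8)) = 1/(-107553125/490150901148 + 8) = 1/(3921099656059/490150901148) = 490150901148/3921099656059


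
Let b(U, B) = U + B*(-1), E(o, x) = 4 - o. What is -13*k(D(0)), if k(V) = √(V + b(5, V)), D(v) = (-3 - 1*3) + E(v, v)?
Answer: -13*√5 ≈ -29.069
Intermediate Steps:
b(U, B) = U - B
D(v) = -2 - v (D(v) = (-3 - 1*3) + (4 - v) = (-3 - 3) + (4 - v) = -6 + (4 - v) = -2 - v)
k(V) = √5 (k(V) = √(V + (5 - V)) = √5)
-13*k(D(0)) = -13*√5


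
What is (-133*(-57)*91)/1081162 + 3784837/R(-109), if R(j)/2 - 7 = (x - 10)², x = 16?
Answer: 1023020317375/23244983 ≈ 44010.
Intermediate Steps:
R(j) = 86 (R(j) = 14 + 2*(16 - 10)² = 14 + 2*6² = 14 + 2*36 = 14 + 72 = 86)
(-133*(-57)*91)/1081162 + 3784837/R(-109) = (-133*(-57)*91)/1081162 + 3784837/86 = (7581*91)*(1/1081162) + 3784837*(1/86) = 689871*(1/1081162) + 3784837/86 = 689871/1081162 + 3784837/86 = 1023020317375/23244983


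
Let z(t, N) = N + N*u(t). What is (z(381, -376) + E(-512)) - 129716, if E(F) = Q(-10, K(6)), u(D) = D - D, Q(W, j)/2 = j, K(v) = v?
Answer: -130080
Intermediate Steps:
Q(W, j) = 2*j
u(D) = 0
z(t, N) = N (z(t, N) = N + N*0 = N + 0 = N)
E(F) = 12 (E(F) = 2*6 = 12)
(z(381, -376) + E(-512)) - 129716 = (-376 + 12) - 129716 = -364 - 129716 = -130080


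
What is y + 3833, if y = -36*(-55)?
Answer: 5813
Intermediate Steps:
y = 1980
y + 3833 = 1980 + 3833 = 5813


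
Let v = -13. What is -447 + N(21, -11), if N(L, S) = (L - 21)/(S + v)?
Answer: -447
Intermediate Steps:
N(L, S) = (-21 + L)/(-13 + S) (N(L, S) = (L - 21)/(S - 13) = (-21 + L)/(-13 + S))
-447 + N(21, -11) = -447 + (-21 + 21)/(-13 - 11) = -447 + 0/(-24) = -447 - 1/24*0 = -447 + 0 = -447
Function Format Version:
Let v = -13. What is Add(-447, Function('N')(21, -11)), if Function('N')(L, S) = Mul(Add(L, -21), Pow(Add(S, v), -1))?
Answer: -447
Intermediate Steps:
Function('N')(L, S) = Mul(Pow(Add(-13, S), -1), Add(-21, L)) (Function('N')(L, S) = Mul(Add(L, -21), Pow(Add(S, -13), -1)) = Mul(Add(-21, L), Pow(Add(-13, S), -1)) = Mul(Pow(Add(-13, S), -1), Add(-21, L)))
Add(-447, Function('N')(21, -11)) = Add(-447, Mul(Pow(Add(-13, -11), -1), Add(-21, 21))) = Add(-447, Mul(Pow(-24, -1), 0)) = Add(-447, Mul(Rational(-1, 24), 0)) = Add(-447, 0) = -447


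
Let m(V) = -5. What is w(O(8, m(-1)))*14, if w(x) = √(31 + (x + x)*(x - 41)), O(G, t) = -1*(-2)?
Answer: 70*I*√5 ≈ 156.52*I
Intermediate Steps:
O(G, t) = 2
w(x) = √(31 + 2*x*(-41 + x)) (w(x) = √(31 + (2*x)*(-41 + x)) = √(31 + 2*x*(-41 + x)))
w(O(8, m(-1)))*14 = √(31 - 82*2 + 2*2²)*14 = √(31 - 164 + 2*4)*14 = √(31 - 164 + 8)*14 = √(-125)*14 = (5*I*√5)*14 = 70*I*√5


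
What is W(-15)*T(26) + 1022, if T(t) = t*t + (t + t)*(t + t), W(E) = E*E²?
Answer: -11406478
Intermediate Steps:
W(E) = E³
T(t) = 5*t² (T(t) = t² + (2*t)*(2*t) = t² + 4*t² = 5*t²)
W(-15)*T(26) + 1022 = (-15)³*(5*26²) + 1022 = -16875*676 + 1022 = -3375*3380 + 1022 = -11407500 + 1022 = -11406478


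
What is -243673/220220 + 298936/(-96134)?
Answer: -44628473051/10585314740 ≈ -4.2161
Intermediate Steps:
-243673/220220 + 298936/(-96134) = -243673*1/220220 + 298936*(-1/96134) = -243673/220220 - 149468/48067 = -44628473051/10585314740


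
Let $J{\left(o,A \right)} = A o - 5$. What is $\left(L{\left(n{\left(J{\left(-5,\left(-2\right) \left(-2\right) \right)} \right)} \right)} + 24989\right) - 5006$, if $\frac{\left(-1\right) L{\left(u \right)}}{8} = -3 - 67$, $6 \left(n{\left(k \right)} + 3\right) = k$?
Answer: $20543$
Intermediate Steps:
$J{\left(o,A \right)} = -5 + A o$
$n{\left(k \right)} = -3 + \frac{k}{6}$
$L{\left(u \right)} = 560$ ($L{\left(u \right)} = - 8 \left(-3 - 67\right) = \left(-8\right) \left(-70\right) = 560$)
$\left(L{\left(n{\left(J{\left(-5,\left(-2\right) \left(-2\right) \right)} \right)} \right)} + 24989\right) - 5006 = \left(560 + 24989\right) - 5006 = 25549 - 5006 = 20543$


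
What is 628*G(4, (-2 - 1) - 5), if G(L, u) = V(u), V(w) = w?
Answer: -5024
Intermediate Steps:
G(L, u) = u
628*G(4, (-2 - 1) - 5) = 628*((-2 - 1) - 5) = 628*(-3 - 5) = 628*(-8) = -5024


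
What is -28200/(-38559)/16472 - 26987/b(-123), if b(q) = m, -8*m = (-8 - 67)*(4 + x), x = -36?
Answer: 714193145249/7939298100 ≈ 89.957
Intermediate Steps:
m = -300 (m = -(-8 - 67)*(4 - 36)/8 = -(-75)*(-32)/8 = -1/8*2400 = -300)
b(q) = -300
-28200/(-38559)/16472 - 26987/b(-123) = -28200/(-38559)/16472 - 26987/(-300) = -28200*(-1/38559)*(1/16472) - 26987*(-1/300) = (9400/12853)*(1/16472) + 26987/300 = 1175/26464327 + 26987/300 = 714193145249/7939298100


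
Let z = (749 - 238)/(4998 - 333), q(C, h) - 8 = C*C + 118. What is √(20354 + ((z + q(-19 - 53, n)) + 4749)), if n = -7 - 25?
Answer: 2*√165464233185/4665 ≈ 174.39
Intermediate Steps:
n = -32
q(C, h) = 126 + C² (q(C, h) = 8 + (C*C + 118) = 8 + (C² + 118) = 8 + (118 + C²) = 126 + C²)
z = 511/4665 ≈ 0.10954
√(20354 + ((z + q(-19 - 53, n)) + 4749)) = √(20354 + ((511/4665 + (126 + (-19 - 53)²)) + 4749)) = √(20354 + ((511/4665 + (126 + (-72)²)) + 4749)) = √(20354 + ((511/4665 + (126 + 5184)) + 4749)) = √(20354 + ((511/4665 + 5310) + 4749)) = √(20354 + (24771661/4665 + 4749)) = √(20354 + 46925746/4665) = √(141877156/4665) = 2*√165464233185/4665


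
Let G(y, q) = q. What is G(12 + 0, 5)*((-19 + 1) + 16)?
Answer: -10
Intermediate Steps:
G(12 + 0, 5)*((-19 + 1) + 16) = 5*((-19 + 1) + 16) = 5*(-18 + 16) = 5*(-2) = -10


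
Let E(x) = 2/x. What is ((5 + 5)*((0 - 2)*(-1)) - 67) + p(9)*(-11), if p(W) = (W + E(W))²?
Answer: -79586/81 ≈ -982.54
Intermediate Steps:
p(W) = (W + 2/W)²
((5 + 5)*((0 - 2)*(-1)) - 67) + p(9)*(-11) = ((5 + 5)*((0 - 2)*(-1)) - 67) + ((2 + 9²)²/9²)*(-11) = (10*(-2*(-1)) - 67) + ((2 + 81)²/81)*(-11) = (10*2 - 67) + ((1/81)*83²)*(-11) = (20 - 67) + ((1/81)*6889)*(-11) = -47 + (6889/81)*(-11) = -47 - 75779/81 = -79586/81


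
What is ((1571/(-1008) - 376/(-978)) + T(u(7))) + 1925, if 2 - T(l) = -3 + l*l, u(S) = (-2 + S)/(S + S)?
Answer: 2218250005/1150128 ≈ 1928.7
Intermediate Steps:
u(S) = (-2 + S)/(2*S) (u(S) = (-2 + S)/((2*S)) = (-2 + S)*(1/(2*S)) = (-2 + S)/(2*S))
T(l) = 5 - l**2 (T(l) = 2 - (-3 + l*l) = 2 - (-3 + l**2) = 2 + (3 - l**2) = 5 - l**2)
((1571/(-1008) - 376/(-978)) + T(u(7))) + 1925 = ((1571/(-1008) - 376/(-978)) + (5 - ((1/2)*(-2 + 7)/7)**2)) + 1925 = ((1571*(-1/1008) - 376*(-1/978)) + (5 - ((1/2)*(1/7)*5)**2)) + 1925 = ((-1571/1008 + 188/489) + (5 - (5/14)**2)) + 1925 = (-192905/164304 + (5 - 1*25/196)) + 1925 = (-192905/164304 + (5 - 25/196)) + 1925 = (-192905/164304 + 955/196) + 1925 = 4253605/1150128 + 1925 = 2218250005/1150128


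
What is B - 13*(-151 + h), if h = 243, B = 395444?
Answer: 394248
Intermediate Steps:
B - 13*(-151 + h) = 395444 - 13*(-151 + 243) = 395444 - 13*92 = 395444 - 1196 = 394248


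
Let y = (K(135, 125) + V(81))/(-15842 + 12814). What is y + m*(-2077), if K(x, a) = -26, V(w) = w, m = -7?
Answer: 44024037/3028 ≈ 14539.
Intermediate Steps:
y = -55/3028 (y = (-26 + 81)/(-15842 + 12814) = 55/(-3028) = 55*(-1/3028) = -55/3028 ≈ -0.018164)
y + m*(-2077) = -55/3028 - 7*(-2077) = -55/3028 + 14539 = 44024037/3028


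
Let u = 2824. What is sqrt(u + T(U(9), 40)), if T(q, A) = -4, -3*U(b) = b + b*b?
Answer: 2*sqrt(705) ≈ 53.104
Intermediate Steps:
U(b) = -b/3 - b**2/3 (U(b) = -(b + b*b)/3 = -(b + b**2)/3 = -b/3 - b**2/3)
sqrt(u + T(U(9), 40)) = sqrt(2824 - 4) = sqrt(2820) = 2*sqrt(705)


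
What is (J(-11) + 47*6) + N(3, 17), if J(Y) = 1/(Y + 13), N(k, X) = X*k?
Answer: 667/2 ≈ 333.50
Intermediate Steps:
J(Y) = 1/(13 + Y)
(J(-11) + 47*6) + N(3, 17) = (1/(13 - 11) + 47*6) + 17*3 = (1/2 + 282) + 51 = 565/2 + 51 = 667/2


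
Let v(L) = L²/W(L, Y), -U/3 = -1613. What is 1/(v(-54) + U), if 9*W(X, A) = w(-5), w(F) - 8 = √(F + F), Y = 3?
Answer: 94673/742240191 + 1458*I*√10/247413397 ≈ 0.00012755 + 1.8635e-5*I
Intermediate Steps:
w(F) = 8 + √2*√F (w(F) = 8 + √(F + F) = 8 + √(2*F) = 8 + √2*√F)
U = 4839 (U = -3*(-1613) = 4839)
W(X, A) = 8/9 + I*√10/9 (W(X, A) = (8 + √2*√(-5))/9 = (8 + √2*(I*√5))/9 = (8 + I*√10)/9 = 8/9 + I*√10/9)
v(L) = L²/(8/9 + I*√10/9)
1/(v(-54) + U) = 1/(((36/37)*(-54)² - 9/74*I*√10*(-54)²) + 4839) = 1/(((36/37)*2916 - 9/74*I*√10*2916) + 4839) = 1/((104976/37 - 13122*I*√10/37) + 4839) = 1/(284019/37 - 13122*I*√10/37)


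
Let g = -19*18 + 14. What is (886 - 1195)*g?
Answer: 101352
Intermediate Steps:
g = -328 (g = -342 + 14 = -328)
(886 - 1195)*g = (886 - 1195)*(-328) = -309*(-328) = 101352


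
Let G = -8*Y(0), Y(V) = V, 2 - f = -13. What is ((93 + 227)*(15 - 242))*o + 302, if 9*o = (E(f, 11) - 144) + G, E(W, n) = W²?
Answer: -653458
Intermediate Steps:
f = 15 (f = 2 - 1*(-13) = 2 + 13 = 15)
G = 0 (G = -8*0 = 0)
o = 9 (o = ((15² - 144) + 0)/9 = ((225 - 144) + 0)/9 = (81 + 0)/9 = (⅑)*81 = 9)
((93 + 227)*(15 - 242))*o + 302 = ((93 + 227)*(15 - 242))*9 + 302 = (320*(-227))*9 + 302 = -72640*9 + 302 = -653760 + 302 = -653458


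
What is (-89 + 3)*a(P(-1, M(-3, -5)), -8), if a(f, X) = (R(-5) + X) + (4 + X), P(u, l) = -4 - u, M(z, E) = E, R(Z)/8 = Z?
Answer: 4472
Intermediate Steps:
R(Z) = 8*Z
a(f, X) = -36 + 2*X (a(f, X) = (8*(-5) + X) + (4 + X) = (-40 + X) + (4 + X) = -36 + 2*X)
(-89 + 3)*a(P(-1, M(-3, -5)), -8) = (-89 + 3)*(-36 + 2*(-8)) = -86*(-36 - 16) = -86*(-52) = 4472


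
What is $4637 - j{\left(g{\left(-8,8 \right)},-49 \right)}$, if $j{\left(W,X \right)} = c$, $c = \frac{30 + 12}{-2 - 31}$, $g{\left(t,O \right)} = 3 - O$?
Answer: $\frac{51021}{11} \approx 4638.3$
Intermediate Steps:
$c = - \frac{14}{11}$ ($c = \frac{42}{-33} = 42 \left(- \frac{1}{33}\right) = - \frac{14}{11} \approx -1.2727$)
$j{\left(W,X \right)} = - \frac{14}{11}$
$4637 - j{\left(g{\left(-8,8 \right)},-49 \right)} = 4637 - - \frac{14}{11} = 4637 + \frac{14}{11} = \frac{51021}{11}$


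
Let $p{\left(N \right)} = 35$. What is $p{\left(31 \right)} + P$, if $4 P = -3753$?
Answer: $- \frac{3613}{4} \approx -903.25$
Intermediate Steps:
$P = - \frac{3753}{4}$ ($P = \frac{1}{4} \left(-3753\right) = - \frac{3753}{4} \approx -938.25$)
$p{\left(31 \right)} + P = 35 - \frac{3753}{4} = - \frac{3613}{4}$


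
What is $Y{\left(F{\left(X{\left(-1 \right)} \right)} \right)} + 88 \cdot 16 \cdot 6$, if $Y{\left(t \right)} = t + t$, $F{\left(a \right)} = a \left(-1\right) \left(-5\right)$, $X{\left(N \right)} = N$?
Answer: $8438$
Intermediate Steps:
$F{\left(a \right)} = 5 a$ ($F{\left(a \right)} = - a \left(-5\right) = 5 a$)
$Y{\left(t \right)} = 2 t$
$Y{\left(F{\left(X{\left(-1 \right)} \right)} \right)} + 88 \cdot 16 \cdot 6 = 2 \cdot 5 \left(-1\right) + 88 \cdot 16 \cdot 6 = 2 \left(-5\right) + 88 \cdot 96 = -10 + 8448 = 8438$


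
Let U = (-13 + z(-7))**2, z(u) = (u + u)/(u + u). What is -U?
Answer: -144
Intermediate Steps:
z(u) = 1 (z(u) = (2*u)/((2*u)) = (2*u)*(1/(2*u)) = 1)
U = 144 (U = (-13 + 1)**2 = (-12)**2 = 144)
-U = -1*144 = -144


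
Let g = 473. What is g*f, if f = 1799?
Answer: 850927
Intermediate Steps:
g*f = 473*1799 = 850927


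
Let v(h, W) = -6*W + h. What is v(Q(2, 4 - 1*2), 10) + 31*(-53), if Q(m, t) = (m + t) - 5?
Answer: -1704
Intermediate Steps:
Q(m, t) = -5 + m + t
v(h, W) = h - 6*W
v(Q(2, 4 - 1*2), 10) + 31*(-53) = ((-5 + 2 + (4 - 1*2)) - 6*10) + 31*(-53) = ((-5 + 2 + (4 - 2)) - 60) - 1643 = ((-5 + 2 + 2) - 60) - 1643 = (-1 - 60) - 1643 = -61 - 1643 = -1704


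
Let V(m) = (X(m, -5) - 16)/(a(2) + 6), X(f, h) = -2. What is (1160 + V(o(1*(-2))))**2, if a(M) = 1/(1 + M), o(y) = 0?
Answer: 483384196/361 ≈ 1.3390e+6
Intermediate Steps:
V(m) = -54/19 (V(m) = (-2 - 16)/(1/(1 + 2) + 6) = -18/(1/3 + 6) = -18/19/3 = -18*3/19 = -54/19)
(1160 + V(o(1*(-2))))**2 = (1160 - 54/19)**2 = (21986/19)**2 = 483384196/361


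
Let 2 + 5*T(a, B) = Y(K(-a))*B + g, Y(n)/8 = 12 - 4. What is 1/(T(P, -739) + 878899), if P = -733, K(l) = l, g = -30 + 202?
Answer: 5/4347369 ≈ 1.1501e-6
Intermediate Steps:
g = 172
Y(n) = 64 (Y(n) = 8*(12 - 4) = 8*8 = 64)
T(a, B) = 34 + 64*B/5 (T(a, B) = -⅖ + (64*B + 172)/5 = -⅖ + (172 + 64*B)/5 = -⅖ + (172/5 + 64*B/5) = 34 + 64*B/5)
1/(T(P, -739) + 878899) = 1/((34 + (64/5)*(-739)) + 878899) = 1/((34 - 47296/5) + 878899) = 1/(-47126/5 + 878899) = 1/(4347369/5) = 5/4347369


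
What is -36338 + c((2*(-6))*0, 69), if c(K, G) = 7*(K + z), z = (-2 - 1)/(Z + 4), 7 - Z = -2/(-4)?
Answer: -36340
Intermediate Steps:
Z = 13/2 (Z = 7 - (-2)/(-4) = 7 - (-2)*(-1)/4 = 7 - 1*1/2 = 7 - 1/2 = 13/2 ≈ 6.5000)
z = -2/7 (z = (-2 - 1)/(13/2 + 4) = -3/21/2 = -3*2/21 = -2/7 ≈ -0.28571)
c(K, G) = -2 + 7*K (c(K, G) = 7*(K - 2/7) = 7*(-2/7 + K) = -2 + 7*K)
-36338 + c((2*(-6))*0, 69) = -36338 + (-2 + 7*((2*(-6))*0)) = -36338 + (-2 + 7*(-12*0)) = -36338 + (-2 + 7*0) = -36338 + (-2 + 0) = -36338 - 2 = -36340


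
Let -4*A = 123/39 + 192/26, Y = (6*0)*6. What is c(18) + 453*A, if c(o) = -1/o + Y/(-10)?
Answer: -558575/468 ≈ -1193.5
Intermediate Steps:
Y = 0 (Y = 0*6 = 0)
A = -137/52 (A = -(123/39 + 192/26)/4 = -(123*(1/39) + 192*(1/26))/4 = -(41/13 + 96/13)/4 = -1/4*137/13 = -137/52 ≈ -2.6346)
c(o) = -1/o (c(o) = -1/o + 0/(-10) = -1/o + 0*(-1/10) = -1/o + 0 = -1/o)
c(18) + 453*A = -1/18 + 453*(-137/52) = -1*1/18 - 62061/52 = -1/18 - 62061/52 = -558575/468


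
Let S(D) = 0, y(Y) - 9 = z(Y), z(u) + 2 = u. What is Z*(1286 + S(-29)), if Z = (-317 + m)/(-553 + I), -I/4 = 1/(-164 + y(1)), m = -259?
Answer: 14444352/10783 ≈ 1339.5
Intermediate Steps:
z(u) = -2 + u
y(Y) = 7 + Y (y(Y) = 9 + (-2 + Y) = 7 + Y)
I = 1/39 (I = -4/(-164 + (7 + 1)) = -4/(-164 + 8) = -4/(-156) = -4*(-1/156) = 1/39 ≈ 0.025641)
Z = 11232/10783 (Z = (-317 - 259)/(-553 + 1/39) = -576/(-21566/39) = -576*(-39/21566) = 11232/10783 ≈ 1.0416)
Z*(1286 + S(-29)) = 11232*(1286 + 0)/10783 = (11232/10783)*1286 = 14444352/10783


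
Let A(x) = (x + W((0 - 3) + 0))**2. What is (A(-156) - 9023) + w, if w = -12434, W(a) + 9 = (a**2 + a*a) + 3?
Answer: -721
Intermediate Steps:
W(a) = -6 + 2*a**2 (W(a) = -9 + ((a**2 + a*a) + 3) = -9 + ((a**2 + a**2) + 3) = -9 + (2*a**2 + 3) = -9 + (3 + 2*a**2) = -6 + 2*a**2)
A(x) = (12 + x)**2 (A(x) = (x + (-6 + 2*((0 - 3) + 0)**2))**2 = (x + (-6 + 2*(-3 + 0)**2))**2 = (x + (-6 + 2*(-3)**2))**2 = (x + (-6 + 2*9))**2 = (x + (-6 + 18))**2 = (x + 12)**2 = (12 + x)**2)
(A(-156) - 9023) + w = ((12 - 156)**2 - 9023) - 12434 = ((-144)**2 - 9023) - 12434 = (20736 - 9023) - 12434 = 11713 - 12434 = -721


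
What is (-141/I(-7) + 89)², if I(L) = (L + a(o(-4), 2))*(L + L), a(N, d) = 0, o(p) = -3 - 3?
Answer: 73633561/9604 ≈ 7667.0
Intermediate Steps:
o(p) = -6
I(L) = 2*L² (I(L) = (L + 0)*(L + L) = L*(2*L) = 2*L²)
(-141/I(-7) + 89)² = (-141/(2*(-7)²) + 89)² = (-141/(2*49) + 89)² = (-141/98 + 89)² = (8581/98)² = 73633561/9604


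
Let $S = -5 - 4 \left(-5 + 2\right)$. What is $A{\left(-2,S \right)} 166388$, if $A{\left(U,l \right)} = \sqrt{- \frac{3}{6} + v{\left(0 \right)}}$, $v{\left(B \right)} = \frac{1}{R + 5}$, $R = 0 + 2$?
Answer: $\frac{83194 i \sqrt{70}}{7} \approx 99436.0 i$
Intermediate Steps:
$R = 2$
$S = 7$ ($S = -5 - -12 = -5 + 12 = 7$)
$v{\left(B \right)} = \frac{1}{7}$ ($v{\left(B \right)} = \frac{1}{2 + 5} = \frac{1}{7}$)
$A{\left(U,l \right)} = \frac{i \sqrt{70}}{14}$ ($A{\left(U,l \right)} = \sqrt{- \frac{3}{6} + \frac{1}{7}} = \sqrt{\left(-3\right) \frac{1}{6} + \frac{1}{7}} = \sqrt{- \frac{1}{2} + \frac{1}{7}} = \sqrt{- \frac{5}{14}} = \frac{i \sqrt{70}}{14}$)
$A{\left(-2,S \right)} 166388 = \frac{i \sqrt{70}}{14} \cdot 166388 = \frac{83194 i \sqrt{70}}{7}$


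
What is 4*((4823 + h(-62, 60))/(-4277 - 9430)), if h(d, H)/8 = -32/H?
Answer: -289124/205605 ≈ -1.4062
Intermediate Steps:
h(d, H) = -256/H (h(d, H) = 8*(-32/H) = -256/H)
4*((4823 + h(-62, 60))/(-4277 - 9430)) = 4*((4823 - 256/60)/(-4277 - 9430)) = 4*((4823 - 256*1/60)/(-13707)) = 4*((4823 - 64/15)*(-1/13707)) = 4*((72281/15)*(-1/13707)) = 4*(-72281/205605) = -289124/205605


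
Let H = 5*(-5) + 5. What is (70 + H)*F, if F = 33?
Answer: 1650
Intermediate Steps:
H = -20 (H = -25 + 5 = -20)
(70 + H)*F = (70 - 20)*33 = 50*33 = 1650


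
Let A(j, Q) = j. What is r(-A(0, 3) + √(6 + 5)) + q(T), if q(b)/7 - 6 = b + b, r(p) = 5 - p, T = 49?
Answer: 733 - √11 ≈ 729.68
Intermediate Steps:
q(b) = 42 + 14*b (q(b) = 42 + 7*(b + b) = 42 + 7*(2*b) = 42 + 14*b)
r(-A(0, 3) + √(6 + 5)) + q(T) = (5 - (-1*0 + √(6 + 5))) + (42 + 14*49) = (5 - (0 + √11)) + (42 + 686) = (5 - √11) + 728 = 733 - √11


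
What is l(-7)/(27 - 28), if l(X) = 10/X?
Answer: 10/7 ≈ 1.4286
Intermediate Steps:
l(-7)/(27 - 28) = (10/(-7))/(27 - 28) = (10*(-1/7))/(-1) = -1*(-10/7) = 10/7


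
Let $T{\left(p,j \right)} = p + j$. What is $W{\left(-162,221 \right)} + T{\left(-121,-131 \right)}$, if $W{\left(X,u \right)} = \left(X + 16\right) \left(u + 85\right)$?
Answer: $-44928$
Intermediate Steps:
$W{\left(X,u \right)} = \left(16 + X\right) \left(85 + u\right)$
$T{\left(p,j \right)} = j + p$
$W{\left(-162,221 \right)} + T{\left(-121,-131 \right)} = \left(1360 + 16 \cdot 221 + 85 \left(-162\right) - 35802\right) - 252 = \left(1360 + 3536 - 13770 - 35802\right) - 252 = -44676 - 252 = -44928$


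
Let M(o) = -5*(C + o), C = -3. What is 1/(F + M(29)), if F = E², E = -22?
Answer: 1/354 ≈ 0.0028249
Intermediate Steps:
M(o) = 15 - 5*o (M(o) = -5*(-3 + o) = 15 - 5*o)
F = 484 (F = (-22)² = 484)
1/(F + M(29)) = 1/(484 + (15 - 5*29)) = 1/(484 + (15 - 145)) = 1/(484 - 130) = 1/354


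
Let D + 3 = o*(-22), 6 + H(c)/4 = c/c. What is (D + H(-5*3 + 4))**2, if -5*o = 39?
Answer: 552049/25 ≈ 22082.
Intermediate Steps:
o = -39/5 (o = -1/5*39 = -39/5 ≈ -7.8000)
H(c) = -20 (H(c) = -24 + 4*(c/c) = -24 + 4*1 = -24 + 4 = -20)
D = 843/5 (D = -3 - 39/5*(-22) = -3 + 858/5 = 843/5 ≈ 168.60)
(D + H(-5*3 + 4))**2 = (843/5 - 20)**2 = (743/5)**2 = 552049/25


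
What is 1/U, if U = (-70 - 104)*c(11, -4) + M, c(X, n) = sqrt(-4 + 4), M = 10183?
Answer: 1/10183 ≈ 9.8203e-5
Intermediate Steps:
c(X, n) = 0 (c(X, n) = sqrt(0) = 0)
U = 10183 (U = (-70 - 104)*0 + 10183 = -174*0 + 10183 = 0 + 10183 = 10183)
1/U = 1/10183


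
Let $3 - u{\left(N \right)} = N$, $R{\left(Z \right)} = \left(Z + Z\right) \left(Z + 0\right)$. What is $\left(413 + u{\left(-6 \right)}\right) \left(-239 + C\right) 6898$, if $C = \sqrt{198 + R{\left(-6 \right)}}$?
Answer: $-695718484 + 8732868 \sqrt{30} \approx -6.4789 \cdot 10^{8}$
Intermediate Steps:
$R{\left(Z \right)} = 2 Z^{2}$ ($R{\left(Z \right)} = 2 Z Z = 2 Z^{2}$)
$u{\left(N \right)} = 3 - N$
$C = 3 \sqrt{30}$ ($C = \sqrt{198 + 2 \left(-6\right)^{2}} = \sqrt{198 + 2 \cdot 36} = \sqrt{198 + 72} = \sqrt{270} = 3 \sqrt{30} \approx 16.432$)
$\left(413 + u{\left(-6 \right)}\right) \left(-239 + C\right) 6898 = \left(413 + \left(3 - -6\right)\right) \left(-239 + 3 \sqrt{30}\right) 6898 = \left(413 + \left(3 + 6\right)\right) \left(-239 + 3 \sqrt{30}\right) 6898 = \left(413 + 9\right) \left(-239 + 3 \sqrt{30}\right) 6898 = 422 \left(-239 + 3 \sqrt{30}\right) 6898 = \left(-100858 + 1266 \sqrt{30}\right) 6898 = -695718484 + 8732868 \sqrt{30}$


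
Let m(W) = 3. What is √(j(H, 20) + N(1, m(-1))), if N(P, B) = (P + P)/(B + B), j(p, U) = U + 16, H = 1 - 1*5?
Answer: √327/3 ≈ 6.0277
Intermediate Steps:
H = -4 (H = 1 - 5 = -4)
j(p, U) = 16 + U
N(P, B) = P/B (N(P, B) = (2*P)/((2*B)) = (2*P)*(1/(2*B)) = P/B)
√(j(H, 20) + N(1, m(-1))) = √((16 + 20) + 1/3) = √(36 + 1*(⅓)) = √(36 + ⅓) = √(109/3) = √327/3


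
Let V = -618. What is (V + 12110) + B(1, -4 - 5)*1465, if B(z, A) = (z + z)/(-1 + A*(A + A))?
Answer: 1853142/161 ≈ 11510.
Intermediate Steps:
B(z, A) = 2*z/(-1 + 2*A²) (B(z, A) = (2*z)/(-1 + A*(2*A)) = (2*z)/(-1 + 2*A²) = 2*z/(-1 + 2*A²))
(V + 12110) + B(1, -4 - 5)*1465 = (-618 + 12110) + (2*1/(-1 + 2*(-4 - 5)²))*1465 = 11492 + (2*1/(-1 + 2*(-9)²))*1465 = 11492 + (2*1/(-1 + 2*81))*1465 = 11492 + (2*1/(-1 + 162))*1465 = 11492 + (2*1/161)*1465 = 11492 + (2*1*(1/161))*1465 = 11492 + (2/161)*1465 = 11492 + 2930/161 = 1853142/161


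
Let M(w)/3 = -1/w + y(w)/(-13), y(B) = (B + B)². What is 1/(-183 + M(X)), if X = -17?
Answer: -221/99360 ≈ -0.0022242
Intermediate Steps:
y(B) = 4*B² (y(B) = (2*B)² = 4*B²)
M(w) = -3/w - 12*w²/13 (M(w) = 3*(-1/w + (4*w²)/(-13)) = 3*(-1/w + (4*w²)*(-1/13)) = 3*(-1/w - 4*w²/13) = -3/w - 12*w²/13)
1/(-183 + M(X)) = 1/(-183 + (3/13)*(-13 - 4*(-17)³)/(-17)) = 1/(-183 + (3/13)*(-1/17)*(-13 - 4*(-4913))) = 1/(-183 + (3/13)*(-1/17)*(-13 + 19652)) = 1/(-183 + (3/13)*(-1/17)*19639) = 1/(-183 - 58917/221) = 1/(-99360/221) = -221/99360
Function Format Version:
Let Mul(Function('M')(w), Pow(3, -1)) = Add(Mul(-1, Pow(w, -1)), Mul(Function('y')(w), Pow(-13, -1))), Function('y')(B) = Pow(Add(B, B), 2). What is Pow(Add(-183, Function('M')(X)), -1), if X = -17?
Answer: Rational(-221, 99360) ≈ -0.0022242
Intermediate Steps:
Function('y')(B) = Mul(4, Pow(B, 2)) (Function('y')(B) = Pow(Mul(2, B), 2) = Mul(4, Pow(B, 2)))
Function('M')(w) = Add(Mul(-3, Pow(w, -1)), Mul(Rational(-12, 13), Pow(w, 2))) (Function('M')(w) = Mul(3, Add(Mul(-1, Pow(w, -1)), Mul(Mul(4, Pow(w, 2)), Pow(-13, -1)))) = Mul(3, Add(Mul(-1, Pow(w, -1)), Mul(Mul(4, Pow(w, 2)), Rational(-1, 13)))) = Mul(3, Add(Mul(-1, Pow(w, -1)), Mul(Rational(-4, 13), Pow(w, 2)))) = Add(Mul(-3, Pow(w, -1)), Mul(Rational(-12, 13), Pow(w, 2))))
Pow(Add(-183, Function('M')(X)), -1) = Pow(Add(-183, Mul(Rational(3, 13), Pow(-17, -1), Add(-13, Mul(-4, Pow(-17, 3))))), -1) = Pow(Add(-183, Mul(Rational(3, 13), Rational(-1, 17), Add(-13, Mul(-4, -4913)))), -1) = Pow(Add(-183, Mul(Rational(3, 13), Rational(-1, 17), Add(-13, 19652))), -1) = Pow(Add(-183, Mul(Rational(3, 13), Rational(-1, 17), 19639)), -1) = Pow(Add(-183, Rational(-58917, 221)), -1) = Pow(Rational(-99360, 221), -1) = Rational(-221, 99360)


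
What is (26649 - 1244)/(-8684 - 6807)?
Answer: -25405/15491 ≈ -1.6400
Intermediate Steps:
(26649 - 1244)/(-8684 - 6807) = 25405/(-15491) = 25405*(-1/15491) = -25405/15491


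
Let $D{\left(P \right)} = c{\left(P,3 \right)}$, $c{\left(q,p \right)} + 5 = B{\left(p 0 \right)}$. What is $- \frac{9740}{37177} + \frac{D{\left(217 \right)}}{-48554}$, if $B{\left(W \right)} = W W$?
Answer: $- \frac{472730075}{1805092058} \approx -0.26189$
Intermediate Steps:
$B{\left(W \right)} = W^{2}$
$c{\left(q,p \right)} = -5$ ($c{\left(q,p \right)} = -5 + \left(p 0\right)^{2} = -5 + 0^{2} = -5 + 0 = -5$)
$D{\left(P \right)} = -5$
$- \frac{9740}{37177} + \frac{D{\left(217 \right)}}{-48554} = - \frac{9740}{37177} - \frac{5}{-48554} = \left(-9740\right) \frac{1}{37177} - - \frac{5}{48554} = - \frac{9740}{37177} + \frac{5}{48554} = - \frac{472730075}{1805092058}$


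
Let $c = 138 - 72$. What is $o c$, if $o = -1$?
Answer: $-66$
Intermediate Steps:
$c = 66$ ($c = 138 - 72 = 66$)
$o c = \left(-1\right) 66 = -66$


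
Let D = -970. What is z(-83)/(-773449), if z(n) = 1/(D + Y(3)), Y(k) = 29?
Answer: 1/727815509 ≈ 1.3740e-9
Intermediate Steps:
z(n) = -1/941 (z(n) = 1/(-970 + 29) = 1/(-941) = -1/941)
z(-83)/(-773449) = -1/941/(-773449) = -1/941*(-1/773449) = 1/727815509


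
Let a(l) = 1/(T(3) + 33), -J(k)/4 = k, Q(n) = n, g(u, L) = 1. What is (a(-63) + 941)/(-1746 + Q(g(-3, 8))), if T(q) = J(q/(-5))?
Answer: -166562/308865 ≈ -0.53927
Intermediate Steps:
J(k) = -4*k
T(q) = 4*q/5 (T(q) = -4*q/(-5) = -4*q*(-1)/5 = -(-4)*q/5 = 4*q/5)
a(l) = 5/177 (a(l) = 1/((4/5)*3 + 33) = 1/(12/5 + 33) = 1/(177/5) = 5/177)
(a(-63) + 941)/(-1746 + Q(g(-3, 8))) = (5/177 + 941)/(-1746 + 1) = (166562/177)/(-1745) = (166562/177)*(-1/1745) = -166562/308865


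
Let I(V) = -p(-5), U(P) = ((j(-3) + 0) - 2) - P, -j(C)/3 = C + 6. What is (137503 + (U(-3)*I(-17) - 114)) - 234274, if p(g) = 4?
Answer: -96853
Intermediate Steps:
j(C) = -18 - 3*C (j(C) = -3*(C + 6) = -3*(6 + C) = -18 - 3*C)
U(P) = -11 - P (U(P) = (((-18 - 3*(-3)) + 0) - 2) - P = (((-18 + 9) + 0) - 2) - P = ((-9 + 0) - 2) - P = (-9 - 2) - P = -11 - P)
I(V) = -4 (I(V) = -1*4 = -4)
(137503 + (U(-3)*I(-17) - 114)) - 234274 = (137503 + ((-11 - 1*(-3))*(-4) - 114)) - 234274 = (137503 + ((-11 + 3)*(-4) - 114)) - 234274 = (137503 + (-8*(-4) - 114)) - 234274 = (137503 + (32 - 114)) - 234274 = (137503 - 82) - 234274 = 137421 - 234274 = -96853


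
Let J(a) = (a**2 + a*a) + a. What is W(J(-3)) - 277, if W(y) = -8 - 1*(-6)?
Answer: -279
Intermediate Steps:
J(a) = a + 2*a**2 (J(a) = (a**2 + a**2) + a = 2*a**2 + a = a + 2*a**2)
W(y) = -2 (W(y) = -8 + 6 = -2)
W(J(-3)) - 277 = -2 - 277 = -279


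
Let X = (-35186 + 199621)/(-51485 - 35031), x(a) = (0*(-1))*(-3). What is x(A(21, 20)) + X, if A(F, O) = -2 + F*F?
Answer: -164435/86516 ≈ -1.9006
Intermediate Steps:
A(F, O) = -2 + F**2
x(a) = 0 (x(a) = 0*(-3) = 0)
X = -164435/86516 (X = 164435/(-86516) = 164435*(-1/86516) = -164435/86516 ≈ -1.9006)
x(A(21, 20)) + X = 0 - 164435/86516 = -164435/86516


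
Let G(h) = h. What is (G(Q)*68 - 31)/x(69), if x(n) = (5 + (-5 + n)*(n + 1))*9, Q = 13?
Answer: 853/40365 ≈ 0.021132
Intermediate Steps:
x(n) = 45 + 9*(1 + n)*(-5 + n) (x(n) = (5 + (-5 + n)*(1 + n))*9 = (5 + (1 + n)*(-5 + n))*9 = 45 + 9*(1 + n)*(-5 + n))
(G(Q)*68 - 31)/x(69) = (13*68 - 31)/((9*69*(-4 + 69))) = (884 - 31)/((9*69*65)) = 853/40365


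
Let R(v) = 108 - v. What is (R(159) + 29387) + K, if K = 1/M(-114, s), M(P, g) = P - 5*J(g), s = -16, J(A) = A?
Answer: 997423/34 ≈ 29336.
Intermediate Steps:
M(P, g) = P - 5*g
K = -1/34 (K = 1/(-114 - 5*(-16)) = 1/(-114 + 80) = 1/(-34) = -1/34 ≈ -0.029412)
(R(159) + 29387) + K = ((108 - 1*159) + 29387) - 1/34 = ((108 - 159) + 29387) - 1/34 = (-51 + 29387) - 1/34 = 29336 - 1/34 = 997423/34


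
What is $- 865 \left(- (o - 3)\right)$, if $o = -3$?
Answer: $-5190$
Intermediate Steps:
$- 865 \left(- (o - 3)\right) = - 865 \left(- (-3 - 3)\right) = - 865 \left(\left(-1\right) \left(-6\right)\right) = \left(-865\right) 6 = -5190$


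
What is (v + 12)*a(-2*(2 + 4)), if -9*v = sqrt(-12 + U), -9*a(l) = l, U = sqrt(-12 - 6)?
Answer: 16 - 4*sqrt(-12 + 3*I*sqrt(2))/27 ≈ 15.911 - 0.52092*I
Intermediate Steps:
U = 3*I*sqrt(2) (U = sqrt(-18) = 3*I*sqrt(2) ≈ 4.2426*I)
a(l) = -l/9
v = -sqrt(-12 + 3*I*sqrt(2))/9 ≈ -0.067032 - 0.39069*I
(v + 12)*a(-2*(2 + 4)) = (-sqrt(-12 + 3*I*sqrt(2))/9 + 12)*(-(-2)*(2 + 4)/9) = (12 - sqrt(-12 + 3*I*sqrt(2))/9)*(-(-2)*6/9) = (12 - sqrt(-12 + 3*I*sqrt(2))/9)*(-1/9*(-12)) = (12 - sqrt(-12 + 3*I*sqrt(2))/9)*(4/3) = 16 - 4*sqrt(-12 + 3*I*sqrt(2))/27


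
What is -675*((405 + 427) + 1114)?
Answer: -1313550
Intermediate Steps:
-675*((405 + 427) + 1114) = -675*(832 + 1114) = -675*1946 = -1313550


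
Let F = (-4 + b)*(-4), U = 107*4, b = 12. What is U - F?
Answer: 460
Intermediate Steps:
U = 428
F = -32 (F = (-4 + 12)*(-4) = 8*(-4) = -32)
U - F = 428 - 1*(-32) = 428 + 32 = 460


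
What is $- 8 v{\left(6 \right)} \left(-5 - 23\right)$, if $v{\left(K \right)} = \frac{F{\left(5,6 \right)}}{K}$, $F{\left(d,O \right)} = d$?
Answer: $\frac{560}{3} \approx 186.67$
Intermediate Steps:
$v{\left(K \right)} = \frac{5}{K}$
$- 8 v{\left(6 \right)} \left(-5 - 23\right) = - 8 \cdot \frac{5}{6} \left(-5 - 23\right) = - 8 \cdot 5 \cdot \frac{1}{6} \left(-5 - 23\right) = \left(-8\right) \frac{5}{6} \left(-28\right) = \left(- \frac{20}{3}\right) \left(-28\right) = \frac{560}{3}$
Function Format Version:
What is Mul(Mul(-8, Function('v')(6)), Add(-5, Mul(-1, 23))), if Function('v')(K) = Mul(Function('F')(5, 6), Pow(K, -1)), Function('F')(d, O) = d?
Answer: Rational(560, 3) ≈ 186.67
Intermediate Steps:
Function('v')(K) = Mul(5, Pow(K, -1))
Mul(Mul(-8, Function('v')(6)), Add(-5, Mul(-1, 23))) = Mul(Mul(-8, Mul(5, Pow(6, -1))), Add(-5, Mul(-1, 23))) = Mul(Mul(-8, Mul(5, Rational(1, 6))), Add(-5, -23)) = Mul(Mul(-8, Rational(5, 6)), -28) = Mul(Rational(-20, 3), -28) = Rational(560, 3)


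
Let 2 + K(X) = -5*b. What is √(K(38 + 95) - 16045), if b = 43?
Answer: I*√16262 ≈ 127.52*I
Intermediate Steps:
K(X) = -217 (K(X) = -2 - 5*43 = -2 - 215 = -217)
√(K(38 + 95) - 16045) = √(-217 - 16045) = √(-16262) = I*√16262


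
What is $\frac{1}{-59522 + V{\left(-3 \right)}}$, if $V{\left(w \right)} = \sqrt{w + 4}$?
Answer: $- \frac{1}{59521} \approx -1.6801 \cdot 10^{-5}$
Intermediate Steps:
$V{\left(w \right)} = \sqrt{4 + w}$
$\frac{1}{-59522 + V{\left(-3 \right)}} = \frac{1}{-59522 + \sqrt{4 - 3}} = \frac{1}{-59522 + \sqrt{1}} = \frac{1}{-59522 + 1} = \frac{1}{-59521} = - \frac{1}{59521}$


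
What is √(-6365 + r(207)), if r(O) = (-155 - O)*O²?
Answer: I*√15517703 ≈ 3939.3*I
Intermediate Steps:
r(O) = O²*(-155 - O)
√(-6365 + r(207)) = √(-6365 + 207²*(-155 - 1*207)) = √(-6365 + 42849*(-155 - 207)) = √(-6365 + 42849*(-362)) = √(-6365 - 15511338) = √(-15517703) = I*√15517703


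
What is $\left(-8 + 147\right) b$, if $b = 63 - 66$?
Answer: $-417$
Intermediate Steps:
$b = -3$ ($b = 63 - 66 = -3$)
$\left(-8 + 147\right) b = \left(-8 + 147\right) \left(-3\right) = 139 \left(-3\right) = -417$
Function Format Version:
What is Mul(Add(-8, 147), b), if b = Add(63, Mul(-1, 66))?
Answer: -417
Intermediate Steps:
b = -3 (b = Add(63, -66) = -3)
Mul(Add(-8, 147), b) = Mul(Add(-8, 147), -3) = Mul(139, -3) = -417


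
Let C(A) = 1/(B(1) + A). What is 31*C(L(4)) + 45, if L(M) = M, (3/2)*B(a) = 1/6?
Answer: 1944/37 ≈ 52.541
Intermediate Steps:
B(a) = 1/9 (B(a) = (2/3)/6 = (2/3)*(1/6) = 1/9)
C(A) = 1/(1/9 + A)
31*C(L(4)) + 45 = 31*(9/(1 + 9*4)) + 45 = 31*(9/(1 + 36)) + 45 = 31*(9/37) + 45 = 279/37 + 45 = 1944/37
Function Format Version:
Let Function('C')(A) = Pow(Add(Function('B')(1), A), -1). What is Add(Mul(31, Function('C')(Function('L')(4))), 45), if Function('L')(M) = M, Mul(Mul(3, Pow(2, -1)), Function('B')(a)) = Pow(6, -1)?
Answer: Rational(1944, 37) ≈ 52.541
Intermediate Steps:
Function('B')(a) = Rational(1, 9) (Function('B')(a) = Mul(Rational(2, 3), Pow(6, -1)) = Mul(Rational(2, 3), Rational(1, 6)) = Rational(1, 9))
Function('C')(A) = Pow(Add(Rational(1, 9), A), -1)
Add(Mul(31, Function('C')(Function('L')(4))), 45) = Add(Mul(31, Mul(9, Pow(Add(1, Mul(9, 4)), -1))), 45) = Add(Mul(31, Mul(9, Pow(Add(1, 36), -1))), 45) = Add(Mul(31, Mul(9, Pow(37, -1))), 45) = Add(Mul(31, Mul(9, Rational(1, 37))), 45) = Add(Mul(31, Rational(9, 37)), 45) = Add(Rational(279, 37), 45) = Rational(1944, 37)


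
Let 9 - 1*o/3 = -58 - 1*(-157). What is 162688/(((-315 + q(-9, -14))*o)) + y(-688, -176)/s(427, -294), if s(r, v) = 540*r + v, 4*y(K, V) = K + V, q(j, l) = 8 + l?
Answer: 3120504004/1663240635 ≈ 1.8762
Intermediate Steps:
o = -270 (o = 27 - 3*(-58 - 1*(-157)) = 27 - 3*(-58 + 157) = 27 - 3*99 = 27 - 297 = -270)
y(K, V) = K/4 + V/4 (y(K, V) = (K + V)/4 = K/4 + V/4)
s(r, v) = v + 540*r
162688/(((-315 + q(-9, -14))*o)) + y(-688, -176)/s(427, -294) = 162688/(((-315 + (8 - 14))*(-270))) + ((1/4)*(-688) + (1/4)*(-176))/(-294 + 540*427) = 162688/(((-315 - 6)*(-270))) + (-172 - 44)/(-294 + 230580) = 162688/((-321*(-270))) - 216/230286 = 162688/86670 - 216*1/230286 = 162688*(1/86670) - 36/38381 = 81344/43335 - 36/38381 = 3120504004/1663240635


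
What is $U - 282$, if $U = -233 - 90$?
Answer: $-605$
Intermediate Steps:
$U = -323$ ($U = -233 - 90 = -323$)
$U - 282 = -323 - 282 = -605$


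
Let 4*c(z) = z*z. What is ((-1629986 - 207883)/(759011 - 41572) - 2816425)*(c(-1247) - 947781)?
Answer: 1129581862835682515/717439 ≈ 1.5745e+12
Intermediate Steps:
c(z) = z²/4 (c(z) = (z*z)/4 = z²/4)
((-1629986 - 207883)/(759011 - 41572) - 2816425)*(c(-1247) - 947781) = ((-1629986 - 207883)/(759011 - 41572) - 2816425)*((¼)*(-1247)² - 947781) = (-1837869/717439 - 2816425)*((¼)*1555009 - 947781) = (-1837869*1/717439 - 2816425)*(1555009/4 - 947781) = (-1837869/717439 - 2816425)*(-2236115/4) = -2020614973444/717439*(-2236115/4) = 1129581862835682515/717439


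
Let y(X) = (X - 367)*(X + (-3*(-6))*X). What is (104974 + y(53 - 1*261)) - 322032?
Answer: 2055342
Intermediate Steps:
y(X) = 19*X*(-367 + X) (y(X) = (-367 + X)*(X + 18*X) = (-367 + X)*(19*X) = 19*X*(-367 + X))
(104974 + y(53 - 1*261)) - 322032 = (104974 + 19*(53 - 1*261)*(-367 + (53 - 1*261))) - 322032 = (104974 + 19*(53 - 261)*(-367 + (53 - 261))) - 322032 = (104974 + 19*(-208)*(-367 - 208)) - 322032 = (104974 + 19*(-208)*(-575)) - 322032 = (104974 + 2272400) - 322032 = 2377374 - 322032 = 2055342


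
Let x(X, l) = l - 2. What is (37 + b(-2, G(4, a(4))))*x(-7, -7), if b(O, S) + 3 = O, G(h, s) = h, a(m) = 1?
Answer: -288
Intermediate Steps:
x(X, l) = -2 + l
b(O, S) = -3 + O
(37 + b(-2, G(4, a(4))))*x(-7, -7) = (37 + (-3 - 2))*(-2 - 7) = (37 - 5)*(-9) = 32*(-9) = -288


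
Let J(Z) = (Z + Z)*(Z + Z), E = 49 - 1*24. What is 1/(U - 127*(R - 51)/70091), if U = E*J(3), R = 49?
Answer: 70091/63082154 ≈ 0.0011111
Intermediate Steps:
E = 25 (E = 49 - 24 = 25)
J(Z) = 4*Z² (J(Z) = (2*Z)*(2*Z) = 4*Z²)
U = 900 (U = 25*(4*3²) = 25*(4*9) = 25*36 = 900)
1/(U - 127*(R - 51)/70091) = 1/(900 - 127*(49 - 51)/70091) = 1/(900 - 127*(-2)*(1/70091)) = 1/(900 + 254*(1/70091)) = 1/(900 + 254/70091) = 1/(63082154/70091) = 70091/63082154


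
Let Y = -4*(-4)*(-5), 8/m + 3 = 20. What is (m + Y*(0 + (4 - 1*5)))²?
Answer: 1871424/289 ≈ 6475.5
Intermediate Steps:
m = 8/17 (m = 8/(-3 + 20) = 8/17 ≈ 0.47059)
Y = -80 (Y = 16*(-5) = -80)
(m + Y*(0 + (4 - 1*5)))² = (8/17 - 80*(0 + (4 - 1*5)))² = (8/17 - 80*(0 + (4 - 5)))² = (8/17 - 80*(0 - 1))² = (8/17 - 80*(-1))² = (8/17 + 80)² = (1368/17)² = 1871424/289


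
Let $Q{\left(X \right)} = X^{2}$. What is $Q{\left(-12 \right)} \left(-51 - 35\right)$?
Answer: $-12384$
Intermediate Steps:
$Q{\left(-12 \right)} \left(-51 - 35\right) = \left(-12\right)^{2} \left(-51 - 35\right) = 144 \left(-86\right) = -12384$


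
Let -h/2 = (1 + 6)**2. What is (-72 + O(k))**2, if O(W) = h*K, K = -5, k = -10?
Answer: 174724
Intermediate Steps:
h = -98 (h = -2*(1 + 6)**2 = -2*7**2 = -2*49 = -98)
O(W) = 490 (O(W) = -98*(-5) = 490)
(-72 + O(k))**2 = (-72 + 490)**2 = 418**2 = 174724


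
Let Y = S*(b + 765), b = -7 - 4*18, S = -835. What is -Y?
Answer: 572810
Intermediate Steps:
b = -79 (b = -7 - 72 = -79)
Y = -572810 (Y = -835*(-79 + 765) = -835*686 = -572810)
-Y = -1*(-572810) = 572810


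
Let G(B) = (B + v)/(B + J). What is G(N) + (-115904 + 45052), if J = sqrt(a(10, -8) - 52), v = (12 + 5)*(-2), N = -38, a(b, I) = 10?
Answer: -52641668/743 + 36*I*sqrt(42)/743 ≈ -70850.0 + 0.31401*I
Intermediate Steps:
v = -34 (v = 17*(-2) = -34)
J = I*sqrt(42) (J = sqrt(10 - 52) = sqrt(-42) = I*sqrt(42) ≈ 6.4807*I)
G(B) = (-34 + B)/(B + I*sqrt(42)) (G(B) = (B - 34)/(B + I*sqrt(42)) = (-34 + B)/(B + I*sqrt(42)))
G(N) + (-115904 + 45052) = (-34 - 38)/(-38 + I*sqrt(42)) + (-115904 + 45052) = -72/(-38 + I*sqrt(42)) - 70852 = -70852 - 72/(-38 + I*sqrt(42))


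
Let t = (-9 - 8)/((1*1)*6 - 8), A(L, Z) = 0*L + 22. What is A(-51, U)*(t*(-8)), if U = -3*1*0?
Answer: -1496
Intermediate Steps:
U = 0 (U = -3*0 = 0)
A(L, Z) = 22 (A(L, Z) = 0 + 22 = 22)
t = 17/2 (t = -17/(1*6 - 8) = -17/(6 - 8) = -17/(-2) = -17*(-½) = 17/2 ≈ 8.5000)
A(-51, U)*(t*(-8)) = 22*((17/2)*(-8)) = 22*(-68) = -1496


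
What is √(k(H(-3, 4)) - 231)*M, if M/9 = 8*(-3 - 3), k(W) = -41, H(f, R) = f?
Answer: -1728*I*√17 ≈ -7124.7*I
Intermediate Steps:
M = -432 (M = 9*(8*(-3 - 3)) = 9*(8*(-6)) = 9*(-48) = -432)
√(k(H(-3, 4)) - 231)*M = √(-41 - 231)*(-432) = √(-272)*(-432) = (4*I*√17)*(-432) = -1728*I*√17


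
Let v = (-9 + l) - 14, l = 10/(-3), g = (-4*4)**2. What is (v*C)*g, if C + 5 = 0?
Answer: 101120/3 ≈ 33707.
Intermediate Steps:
C = -5 (C = -5 + 0 = -5)
g = 256 (g = (-16)**2 = 256)
l = -10/3 (l = 10*(-1/3) = -10/3 ≈ -3.3333)
v = -79/3 (v = (-9 - 10/3) - 14 = -37/3 - 14 = -79/3 ≈ -26.333)
(v*C)*g = -79/3*(-5)*256 = (395/3)*256 = 101120/3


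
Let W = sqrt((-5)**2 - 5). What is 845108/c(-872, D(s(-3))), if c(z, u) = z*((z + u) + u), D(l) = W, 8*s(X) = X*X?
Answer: 211277/190076 + 211277*sqrt(5)/41436568 ≈ 1.1229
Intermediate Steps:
s(X) = X**2/8 (s(X) = (X*X)/8 = X**2/8)
W = 2*sqrt(5) (W = sqrt(25 - 5) = sqrt(20) = 2*sqrt(5) ≈ 4.4721)
D(l) = 2*sqrt(5)
c(z, u) = z*(z + 2*u) (c(z, u) = z*((u + z) + u) = z*(z + 2*u))
845108/c(-872, D(s(-3))) = 845108/((-872*(-872 + 2*(2*sqrt(5))))) = 845108/((-872*(-872 + 4*sqrt(5)))) = 845108/(760384 - 3488*sqrt(5))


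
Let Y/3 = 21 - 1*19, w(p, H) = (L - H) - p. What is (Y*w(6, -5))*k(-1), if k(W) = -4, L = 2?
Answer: -24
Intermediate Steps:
w(p, H) = 2 - H - p (w(p, H) = (2 - H) - p = 2 - H - p)
Y = 6 (Y = 3*(21 - 1*19) = 3*(21 - 19) = 3*2 = 6)
(Y*w(6, -5))*k(-1) = (6*(2 - 1*(-5) - 1*6))*(-4) = (6*(2 + 5 - 6))*(-4) = (6*1)*(-4) = 6*(-4) = -24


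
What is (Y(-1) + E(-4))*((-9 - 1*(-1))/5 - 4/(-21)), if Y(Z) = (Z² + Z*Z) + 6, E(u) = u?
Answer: -592/105 ≈ -5.6381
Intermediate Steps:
Y(Z) = 6 + 2*Z² (Y(Z) = (Z² + Z²) + 6 = 2*Z² + 6 = 6 + 2*Z²)
(Y(-1) + E(-4))*((-9 - 1*(-1))/5 - 4/(-21)) = ((6 + 2*(-1)²) - 4)*((-9 - 1*(-1))/5 - 4/(-21)) = ((6 + 2*1) - 4)*((-9 + 1)*(⅕) - 4*(-1/21)) = ((6 + 2) - 4)*(-8*⅕ + 4/21) = (8 - 4)*(-8/5 + 4/21) = 4*(-148/105) = -592/105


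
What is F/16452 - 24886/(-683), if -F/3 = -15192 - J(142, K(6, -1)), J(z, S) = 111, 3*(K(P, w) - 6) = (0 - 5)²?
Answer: 48975591/1248524 ≈ 39.227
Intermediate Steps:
K(P, w) = 43/3 (K(P, w) = 6 + (0 - 5)²/3 = 6 + (⅓)*(-5)² = 6 + (⅓)*25 = 6 + 25/3 = 43/3)
F = 45909 (F = -3*(-15192 - 1*111) = -3*(-15192 - 111) = -3*(-15303) = 45909)
F/16452 - 24886/(-683) = 45909/16452 - 24886/(-683) = 45909*(1/16452) - 24886*(-1/683) = 5101/1828 + 24886/683 = 48975591/1248524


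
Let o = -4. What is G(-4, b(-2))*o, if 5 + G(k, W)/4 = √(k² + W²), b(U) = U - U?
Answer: 16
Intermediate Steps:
b(U) = 0
G(k, W) = -20 + 4*√(W² + k²) (G(k, W) = -20 + 4*√(k² + W²) = -20 + 4*√(W² + k²))
G(-4, b(-2))*o = (-20 + 4*√(0² + (-4)²))*(-4) = (-20 + 4*√(0 + 16))*(-4) = (-20 + 4*√16)*(-4) = (-20 + 4*4)*(-4) = (-20 + 16)*(-4) = -4*(-4) = 16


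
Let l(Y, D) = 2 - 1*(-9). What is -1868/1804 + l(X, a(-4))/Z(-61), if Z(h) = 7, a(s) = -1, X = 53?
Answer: 1692/3157 ≈ 0.53595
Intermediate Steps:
l(Y, D) = 11 (l(Y, D) = 2 + 9 = 11)
-1868/1804 + l(X, a(-4))/Z(-61) = -1868/1804 + 11/7 = -1868*1/1804 + 11*(1/7) = -467/451 + 11/7 = 1692/3157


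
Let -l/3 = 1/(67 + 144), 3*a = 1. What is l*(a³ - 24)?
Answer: 647/1899 ≈ 0.34071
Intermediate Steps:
a = ⅓ (a = (⅓)*1 = ⅓ ≈ 0.33333)
l = -3/211 (l = -3/(67 + 144) = -3/211 ≈ -0.014218)
l*(a³ - 24) = -3*((⅓)³ - 24)/211 = -3*(1/27 - 24)/211 = -3/211*(-647/27) = 647/1899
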